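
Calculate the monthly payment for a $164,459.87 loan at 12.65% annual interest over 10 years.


Loan payment formula: PMT = PV × r / (1 − (1 + r)^(−n))
Monthly rate r = 0.1265/12 ≈ 0.01054167, n = 120 months
Denominator: 1 − (1 + 0.1265/12)^(−120) = 0.715886
PMT = $164,459.87 × (0.1265/12) / 0.715886
PMT = $2,421.73 per month

PMT = PV × r / (1-(1+r)^(-n)) = $2,421.73/month


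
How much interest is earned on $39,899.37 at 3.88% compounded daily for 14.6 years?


Compound interest earned = final amount − principal.
A = P(1 + r/n)^(nt) = $39,899.37 × (1 + 0.0388/365)^(365 × 14.6) = $70,302.72
Interest = A − P = $70,302.72 − $39,899.37 = $30,403.35

Interest = A - P = $30,403.35


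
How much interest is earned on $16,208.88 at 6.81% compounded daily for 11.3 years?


Compound interest earned = final amount − principal.
A = P(1 + r/n)^(nt) = $16,208.88 × (1 + 0.0681/365)^(365 × 11.3) = $34,988.43
Interest = A − P = $34,988.43 − $16,208.88 = $18,779.55

Interest = A - P = $18,779.55


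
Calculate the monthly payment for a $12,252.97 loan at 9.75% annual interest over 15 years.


Loan payment formula: PMT = PV × r / (1 − (1 + r)^(−n))
Monthly rate r = 0.0975/12 = 0.008125, n = 180 months
Denominator: 1 − (1 + 0.0975/12)^(−180) = 0.766971
PMT = $12,252.97 × (0.0975/12) / 0.766971
PMT = $129.80 per month

PMT = PV × r / (1-(1+r)^(-n)) = $129.80/month


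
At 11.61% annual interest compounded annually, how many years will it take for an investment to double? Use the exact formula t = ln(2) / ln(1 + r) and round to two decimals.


Doubling condition: (1 + r)^t = 2
Take ln of both sides: t × ln(1 + r) = ln(2)
t = ln(2) / ln(1 + r)
t = 0.693147 / 0.109840
t = 6.31

t = ln(2) / ln(1 + r) = 6.31 years


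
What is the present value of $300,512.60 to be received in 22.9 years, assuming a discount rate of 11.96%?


Present value formula: PV = FV / (1 + r)^t
PV = $300,512.60 / (1 + 0.1196)^22.9
PV = $300,512.60 / 13.290465
PV = $22,611.14

PV = FV / (1 + r)^t = $22,611.14


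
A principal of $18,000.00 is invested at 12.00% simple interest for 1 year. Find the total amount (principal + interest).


Total amount formula: A = P(1 + rt) = P + P·r·t
Interest: I = P × r × t = $18,000.00 × 0.12 × 1 = $2,160.00
A = P + I = $18,000.00 + $2,160.00 = $20,160.00

A = P + I = P(1 + rt) = $20,160.00


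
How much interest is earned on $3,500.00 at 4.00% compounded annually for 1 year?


Compound interest earned = final amount − principal.
A = P(1 + r/n)^(nt) = $3,500.00 × (1 + 0.04/1)^(1 × 1) = $3,640.00
Interest = A − P = $3,640.00 − $3,500.00 = $140.00

Interest = A - P = $140.00


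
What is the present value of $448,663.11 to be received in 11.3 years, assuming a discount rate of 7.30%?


Present value formula: PV = FV / (1 + r)^t
PV = $448,663.11 / (1 + 0.073)^11.3
PV = $448,663.11 / 2.217057
PV = $202,368.78

PV = FV / (1 + r)^t = $202,368.78


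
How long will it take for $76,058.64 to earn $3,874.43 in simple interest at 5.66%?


Rearrange the simple interest formula for t:
I = P × r × t  ⇒  t = I / (P × r)
t = $3,874.43 / ($76,058.64 × 0.0566)
t = 0.9

t = I/(P×r) = 0.9 years


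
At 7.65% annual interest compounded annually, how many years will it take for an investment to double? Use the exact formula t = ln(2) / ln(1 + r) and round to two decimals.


Doubling condition: (1 + r)^t = 2
Take ln of both sides: t × ln(1 + r) = ln(2)
t = ln(2) / ln(1 + r)
t = 0.693147 / 0.073715
t = 9.40

t = ln(2) / ln(1 + r) = 9.40 years


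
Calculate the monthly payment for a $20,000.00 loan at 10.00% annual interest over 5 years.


Loan payment formula: PMT = PV × r / (1 − (1 + r)^(−n))
Monthly rate r = 0.1/12 ≈ 0.00833333, n = 60 months
Denominator: 1 − (1 + 0.1/12)^(−60) = 0.392211
PMT = $20,000.00 × (0.1/12) / 0.392211
PMT = $424.94 per month

PMT = PV × r / (1-(1+r)^(-n)) = $424.94/month


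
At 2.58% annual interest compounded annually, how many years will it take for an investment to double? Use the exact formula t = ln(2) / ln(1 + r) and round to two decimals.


Doubling condition: (1 + r)^t = 2
Take ln of both sides: t × ln(1 + r) = ln(2)
t = ln(2) / ln(1 + r)
t = 0.693147 / 0.025473
t = 27.21

t = ln(2) / ln(1 + r) = 27.21 years


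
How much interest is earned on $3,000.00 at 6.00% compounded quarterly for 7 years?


Compound interest earned = final amount − principal.
A = P(1 + r/n)^(nt) = $3,000.00 × (1 + 0.06/4)^(4 × 7) = $4,551.67
Interest = A − P = $4,551.67 − $3,000.00 = $1,551.67

Interest = A - P = $1,551.67


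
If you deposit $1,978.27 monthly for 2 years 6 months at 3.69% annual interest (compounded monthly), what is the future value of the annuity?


Future value of an ordinary annuity: FV = PMT × ((1 + r)^n − 1) / r
Monthly rate r = 0.0369/12 = 0.003075, n = 30
FV = $1,978.27 × ((1 + 0.0369/12)^30 − 1) / (0.0369/12)
FV = $1,978.27 × 31.376825
FV = $62,071.83

FV = PMT × ((1+r)^n - 1)/r = $62,071.83


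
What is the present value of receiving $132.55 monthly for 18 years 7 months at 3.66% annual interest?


Present value of an ordinary annuity: PV = PMT × (1 − (1 + r)^(−n)) / r
Monthly rate r = 0.0366/12 = 0.00305, n = 223
PV = $132.55 × (1 − (1 + 0.0366/12)^(−223)) / (0.0366/12)
PV = $132.55 × 161.617833
PV = $21,422.44

PV = PMT × (1-(1+r)^(-n))/r = $21,422.44


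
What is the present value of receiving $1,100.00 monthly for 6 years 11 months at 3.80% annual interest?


Present value of an ordinary annuity: PV = PMT × (1 − (1 + r)^(−n)) / r
Monthly rate r = 0.038/12 ≈ 0.00316667, n = 83
PV = $1,100.00 × (1 − (1 + 0.038/12)^(−83)) / (0.038/12)
PV = $1,100.00 × 72.887561
PV = $80,176.32

PV = PMT × (1-(1+r)^(-n))/r = $80,176.32


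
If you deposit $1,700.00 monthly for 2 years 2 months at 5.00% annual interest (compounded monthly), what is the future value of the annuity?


Future value of an ordinary annuity: FV = PMT × ((1 + r)^n − 1) / r
Monthly rate r = 0.05/12 ≈ 0.00416667, n = 26
FV = $1,700.00 × ((1 + 0.05/12)^26 − 1) / (0.05/12)
FV = $1,700.00 × 27.400407
FV = $46,580.69

FV = PMT × ((1+r)^n - 1)/r = $46,580.69


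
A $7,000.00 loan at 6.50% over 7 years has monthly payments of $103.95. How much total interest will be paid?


Total paid over the life of the loan = PMT × n.
Total paid = $103.95 × 84 = $8,731.80
Total interest = total paid − principal = $8,731.80 − $7,000.00 = $1,731.80

Total interest = (PMT × n) - PV = $1,731.80


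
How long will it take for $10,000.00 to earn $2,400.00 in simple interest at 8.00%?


Rearrange the simple interest formula for t:
I = P × r × t  ⇒  t = I / (P × r)
t = $2,400.00 / ($10,000.00 × 0.08)
t = 3

t = I/(P×r) = 3 years


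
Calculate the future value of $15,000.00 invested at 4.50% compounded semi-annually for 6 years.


Compound interest formula: A = P(1 + r/n)^(nt)
A = $15,000.00 × (1 + 0.045/2)^(2 × 6)
Growth factor: (1 + 0.045/2)^12 = 1.306050
A = $15,000.00 × 1.306050
A = $19,590.75

A = P(1 + r/n)^(nt) = $19,590.75


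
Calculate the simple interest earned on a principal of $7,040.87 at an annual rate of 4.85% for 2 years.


Simple interest formula: I = P × r × t
I = $7,040.87 × 0.0485 × 2
I = $682.96

I = P × r × t = $682.96


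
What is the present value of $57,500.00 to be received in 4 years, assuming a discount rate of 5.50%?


Present value formula: PV = FV / (1 + r)^t
PV = $57,500.00 / (1 + 0.055)^4
PV = $57,500.00 / 1.2388247
PV = $46,414.96

PV = FV / (1 + r)^t = $46,414.96


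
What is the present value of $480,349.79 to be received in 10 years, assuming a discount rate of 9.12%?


Present value formula: PV = FV / (1 + r)^t
PV = $480,349.79 / (1 + 0.0912)^10
PV = $480,349.79 / 2.3935559
PV = $200,684.59

PV = FV / (1 + r)^t = $200,684.59


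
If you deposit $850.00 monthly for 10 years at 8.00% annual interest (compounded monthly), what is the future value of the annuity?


Future value of an ordinary annuity: FV = PMT × ((1 + r)^n − 1) / r
Monthly rate r = 0.08/12 ≈ 0.00666667, n = 120
FV = $850.00 × ((1 + 0.08/12)^120 − 1) / (0.08/12)
FV = $850.00 × 182.946035
FV = $155,504.13

FV = PMT × ((1+r)^n - 1)/r = $155,504.13


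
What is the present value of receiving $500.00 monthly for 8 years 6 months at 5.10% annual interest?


Present value of an ordinary annuity: PV = PMT × (1 − (1 + r)^(−n)) / r
Monthly rate r = 0.051/12 = 0.00425, n = 102
PV = $500.00 × (1 − (1 + 0.051/12)^(−102)) / (0.051/12)
PV = $500.00 × 82.627758
PV = $41,313.88

PV = PMT × (1-(1+r)^(-n))/r = $41,313.88


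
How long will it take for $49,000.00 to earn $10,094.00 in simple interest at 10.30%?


Rearrange the simple interest formula for t:
I = P × r × t  ⇒  t = I / (P × r)
t = $10,094.00 / ($49,000.00 × 0.103)
t = 2

t = I/(P×r) = 2 years


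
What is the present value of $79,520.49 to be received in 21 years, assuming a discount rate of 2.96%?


Present value formula: PV = FV / (1 + r)^t
PV = $79,520.49 / (1 + 0.0296)^21
PV = $79,520.49 / 1.845182
PV = $43,096.29

PV = FV / (1 + r)^t = $43,096.29


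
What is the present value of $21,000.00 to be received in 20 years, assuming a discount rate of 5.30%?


Present value formula: PV = FV / (1 + r)^t
PV = $21,000.00 / (1 + 0.053)^20
PV = $21,000.00 / 2.809101
PV = $7,475.70

PV = FV / (1 + r)^t = $7,475.70


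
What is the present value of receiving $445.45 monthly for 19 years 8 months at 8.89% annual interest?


Present value of an ordinary annuity: PV = PMT × (1 − (1 + r)^(−n)) / r
Monthly rate r = 0.0889/12 ≈ 0.00740833, n = 236
PV = $445.45 × (1 − (1 + 0.0889/12)^(−236)) / (0.0889/12)
PV = $445.45 × 111.336333
PV = $49,594.77

PV = PMT × (1-(1+r)^(-n))/r = $49,594.77


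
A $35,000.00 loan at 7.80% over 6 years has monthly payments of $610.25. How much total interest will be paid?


Total paid over the life of the loan = PMT × n.
Total paid = $610.25 × 72 = $43,938.00
Total interest = total paid − principal = $43,938.00 − $35,000.00 = $8,938.00

Total interest = (PMT × n) - PV = $8,938.00


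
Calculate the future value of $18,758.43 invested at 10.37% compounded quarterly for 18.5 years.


Compound interest formula: A = P(1 + r/n)^(nt)
A = $18,758.43 × (1 + 0.1037/4)^(4 × 18.5)
Growth factor: (1 + 0.1037/4)^74 = 6.645924
A = $18,758.43 × 6.645924
A = $124,667.10

A = P(1 + r/n)^(nt) = $124,667.10


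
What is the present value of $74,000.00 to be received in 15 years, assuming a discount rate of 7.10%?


Present value formula: PV = FV / (1 + r)^t
PV = $74,000.00 / (1 + 0.071)^15
PV = $74,000.00 / 2.7979636
PV = $26,447.81

PV = FV / (1 + r)^t = $26,447.81


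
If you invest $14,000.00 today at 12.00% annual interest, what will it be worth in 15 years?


Future value formula: FV = PV × (1 + r)^t
FV = $14,000.00 × (1 + 0.12)^15
FV = $14,000.00 × 5.473566
FV = $76,629.92

FV = PV × (1 + r)^t = $76,629.92


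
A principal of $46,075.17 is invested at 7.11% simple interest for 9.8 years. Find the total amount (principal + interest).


Total amount formula: A = P(1 + rt) = P + P·r·t
Interest: I = P × r × t = $46,075.17 × 0.0711 × 9.8 = $32,104.26
A = P + I = $46,075.17 + $32,104.26 = $78,179.43

A = P + I = P(1 + rt) = $78,179.43


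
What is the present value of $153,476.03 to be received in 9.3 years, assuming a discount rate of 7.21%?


Present value formula: PV = FV / (1 + r)^t
PV = $153,476.03 / (1 + 0.0721)^9.3
PV = $153,476.03 / 1.9106813
PV = $80,325.29

PV = FV / (1 + r)^t = $80,325.29


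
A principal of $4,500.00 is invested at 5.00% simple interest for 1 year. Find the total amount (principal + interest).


Total amount formula: A = P(1 + rt) = P + P·r·t
Interest: I = P × r × t = $4,500.00 × 0.05 × 1 = $225.00
A = P + I = $4,500.00 + $225.00 = $4,725.00

A = P + I = P(1 + rt) = $4,725.00


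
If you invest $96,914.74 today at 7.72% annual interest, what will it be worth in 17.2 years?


Future value formula: FV = PV × (1 + r)^t
FV = $96,914.74 × (1 + 0.0772)^17.2
FV = $96,914.74 × 3.5933302
FV = $348,246.66

FV = PV × (1 + r)^t = $348,246.66


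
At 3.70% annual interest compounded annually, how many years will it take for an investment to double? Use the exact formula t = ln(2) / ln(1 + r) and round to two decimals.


Doubling condition: (1 + r)^t = 2
Take ln of both sides: t × ln(1 + r) = ln(2)
t = ln(2) / ln(1 + r)
t = 0.693147 / 0.036332
t = 19.08

t = ln(2) / ln(1 + r) = 19.08 years


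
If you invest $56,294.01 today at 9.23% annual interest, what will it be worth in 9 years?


Future value formula: FV = PV × (1 + r)^t
FV = $56,294.01 × (1 + 0.0923)^9
FV = $56,294.01 × 2.2134892
FV = $124,606.18

FV = PV × (1 + r)^t = $124,606.18


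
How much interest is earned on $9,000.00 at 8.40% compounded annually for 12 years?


Compound interest earned = final amount − principal.
A = P(1 + r/n)^(nt) = $9,000.00 × (1 + 0.084/1)^(1 × 12) = $23,691.57
Interest = A − P = $23,691.57 − $9,000.00 = $14,691.57

Interest = A - P = $14,691.57


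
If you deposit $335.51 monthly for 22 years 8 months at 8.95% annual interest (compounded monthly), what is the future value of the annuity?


Future value of an ordinary annuity: FV = PMT × ((1 + r)^n − 1) / r
Monthly rate r = 0.0895/12 ≈ 0.00745833, n = 272
FV = $335.51 × ((1 + 0.0895/12)^272 − 1) / (0.0895/12)
FV = $335.51 × 877.798626
FV = $294,510.22

FV = PMT × ((1+r)^n - 1)/r = $294,510.22


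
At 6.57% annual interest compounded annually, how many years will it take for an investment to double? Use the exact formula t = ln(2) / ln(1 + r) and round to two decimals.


Doubling condition: (1 + r)^t = 2
Take ln of both sides: t × ln(1 + r) = ln(2)
t = ln(2) / ln(1 + r)
t = 0.693147 / 0.063632
t = 10.89

t = ln(2) / ln(1 + r) = 10.89 years


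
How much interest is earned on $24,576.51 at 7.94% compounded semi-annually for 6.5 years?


Compound interest earned = final amount − principal.
A = P(1 + r/n)^(nt) = $24,576.51 × (1 + 0.0794/2)^(2 × 6.5) = $40,768.50
Interest = A − P = $40,768.50 − $24,576.51 = $16,191.99

Interest = A - P = $16,191.99


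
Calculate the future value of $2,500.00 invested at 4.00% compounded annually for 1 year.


Compound interest formula: A = P(1 + r/n)^(nt)
A = $2,500.00 × (1 + 0.04/1)^(1 × 1)
Growth factor: (1 + 0.04/1)^1 = 1.040000
A = $2,500.00 × 1.040000
A = $2,600.00

A = P(1 + r/n)^(nt) = $2,600.00


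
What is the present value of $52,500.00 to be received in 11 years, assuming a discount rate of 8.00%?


Present value formula: PV = FV / (1 + r)^t
PV = $52,500.00 / (1 + 0.08)^11
PV = $52,500.00 / 2.331639
PV = $22,516.35

PV = FV / (1 + r)^t = $22,516.35


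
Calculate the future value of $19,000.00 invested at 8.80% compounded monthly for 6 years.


Compound interest formula: A = P(1 + r/n)^(nt)
A = $19,000.00 × (1 + 0.088/12)^(12 × 6)
Growth factor: (1 + 0.088/12)^72 = 1.692274
A = $19,000.00 × 1.692274
A = $32,153.21

A = P(1 + r/n)^(nt) = $32,153.21


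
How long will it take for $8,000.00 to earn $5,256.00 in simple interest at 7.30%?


Rearrange the simple interest formula for t:
I = P × r × t  ⇒  t = I / (P × r)
t = $5,256.00 / ($8,000.00 × 0.073)
t = 9

t = I/(P×r) = 9 years


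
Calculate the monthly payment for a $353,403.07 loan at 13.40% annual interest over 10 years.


Loan payment formula: PMT = PV × r / (1 − (1 + r)^(−n))
Monthly rate r = 0.134/12 ≈ 0.01116667, n = 120 months
Denominator: 1 − (1 + 0.134/12)^(−120) = 0.736203
PMT = $353,403.07 × (0.134/12) / 0.736203
PMT = $5,360.39 per month

PMT = PV × r / (1-(1+r)^(-n)) = $5,360.39/month


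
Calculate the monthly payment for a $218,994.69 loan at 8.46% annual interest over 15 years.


Loan payment formula: PMT = PV × r / (1 − (1 + r)^(−n))
Monthly rate r = 0.0846/12 = 0.00705, n = 180 months
Denominator: 1 − (1 + 0.0846/12)^(−180) = 0.717633
PMT = $218,994.69 × (0.0846/12) / 0.717633
PMT = $2,151.40 per month

PMT = PV × r / (1-(1+r)^(-n)) = $2,151.40/month


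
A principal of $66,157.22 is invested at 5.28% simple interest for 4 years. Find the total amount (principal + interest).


Total amount formula: A = P(1 + rt) = P + P·r·t
Interest: I = P × r × t = $66,157.22 × 0.0528 × 4 = $13,972.40
A = P + I = $66,157.22 + $13,972.40 = $80,129.62

A = P + I = P(1 + rt) = $80,129.62


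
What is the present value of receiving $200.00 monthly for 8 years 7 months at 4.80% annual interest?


Present value of an ordinary annuity: PV = PMT × (1 − (1 + r)^(−n)) / r
Monthly rate r = 0.048/12 = 0.004, n = 103
PV = $200.00 × (1 − (1 + 0.048/12)^(−103)) / (0.048/12)
PV = $200.00 × 84.282799
PV = $16,856.56

PV = PMT × (1-(1+r)^(-n))/r = $16,856.56


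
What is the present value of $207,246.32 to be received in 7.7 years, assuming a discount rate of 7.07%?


Present value formula: PV = FV / (1 + r)^t
PV = $207,246.32 / (1 + 0.0707)^7.7
PV = $207,246.32 / 1.6921626
PV = $122,474.24

PV = FV / (1 + r)^t = $122,474.24


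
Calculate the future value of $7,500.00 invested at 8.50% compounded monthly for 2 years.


Compound interest formula: A = P(1 + r/n)^(nt)
A = $7,500.00 × (1 + 0.085/12)^(12 × 2)
Growth factor: (1 + 0.085/12)^24 = 1.184595
A = $7,500.00 × 1.184595
A = $8,884.46

A = P(1 + r/n)^(nt) = $8,884.46


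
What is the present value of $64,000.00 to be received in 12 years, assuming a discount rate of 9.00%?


Present value formula: PV = FV / (1 + r)^t
PV = $64,000.00 / (1 + 0.09)^12
PV = $64,000.00 / 2.812665
PV = $22,754.22

PV = FV / (1 + r)^t = $22,754.22


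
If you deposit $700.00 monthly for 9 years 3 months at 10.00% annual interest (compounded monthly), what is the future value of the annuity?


Future value of an ordinary annuity: FV = PMT × ((1 + r)^n − 1) / r
Monthly rate r = 0.1/12 ≈ 0.00833333, n = 111
FV = $700.00 × ((1 + 0.1/12)^111 − 1) / (0.1/12)
FV = $700.00 × 181.466487
FV = $127,026.54

FV = PMT × ((1+r)^n - 1)/r = $127,026.54


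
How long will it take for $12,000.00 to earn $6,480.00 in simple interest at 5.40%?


Rearrange the simple interest formula for t:
I = P × r × t  ⇒  t = I / (P × r)
t = $6,480.00 / ($12,000.00 × 0.054)
t = 10

t = I/(P×r) = 10 years


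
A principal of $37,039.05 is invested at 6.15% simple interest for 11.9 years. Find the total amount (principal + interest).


Total amount formula: A = P(1 + rt) = P + P·r·t
Interest: I = P × r × t = $37,039.05 × 0.0615 × 11.9 = $27,107.03
A = P + I = $37,039.05 + $27,107.03 = $64,146.08

A = P + I = P(1 + rt) = $64,146.08


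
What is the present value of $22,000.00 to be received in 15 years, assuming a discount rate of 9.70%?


Present value formula: PV = FV / (1 + r)^t
PV = $22,000.00 / (1 + 0.097)^15
PV = $22,000.00 / 4.009585
PV = $5,486.85

PV = FV / (1 + r)^t = $5,486.85


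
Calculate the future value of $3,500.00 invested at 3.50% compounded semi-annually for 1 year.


Compound interest formula: A = P(1 + r/n)^(nt)
A = $3,500.00 × (1 + 0.035/2)^(2 × 1)
Growth factor: (1 + 0.035/2)^2 = 1.035306
A = $3,500.00 × 1.035306
A = $3,623.57

A = P(1 + r/n)^(nt) = $3,623.57


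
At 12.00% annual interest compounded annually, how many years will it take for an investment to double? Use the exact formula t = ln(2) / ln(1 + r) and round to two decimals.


Doubling condition: (1 + r)^t = 2
Take ln of both sides: t × ln(1 + r) = ln(2)
t = ln(2) / ln(1 + r)
t = 0.693147 / 0.113329
t = 6.12

t = ln(2) / ln(1 + r) = 6.12 years


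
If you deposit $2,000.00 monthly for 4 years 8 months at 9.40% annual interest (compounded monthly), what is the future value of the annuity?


Future value of an ordinary annuity: FV = PMT × ((1 + r)^n − 1) / r
Monthly rate r = 0.094/12 ≈ 0.00783333, n = 56
FV = $2,000.00 × ((1 + 0.094/12)^56 − 1) / (0.094/12)
FV = $2,000.00 × 69.956202
FV = $139,912.40

FV = PMT × ((1+r)^n - 1)/r = $139,912.40


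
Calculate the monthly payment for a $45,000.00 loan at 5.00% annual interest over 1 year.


Loan payment formula: PMT = PV × r / (1 − (1 + r)^(−n))
Monthly rate r = 0.05/12 ≈ 0.00416667, n = 12 months
Denominator: 1 − (1 + 0.05/12)^(−12) = 0.04867176
PMT = $45,000.00 × (0.05/12) / 0.04867176
PMT = $3,852.34 per month

PMT = PV × r / (1-(1+r)^(-n)) = $3,852.34/month


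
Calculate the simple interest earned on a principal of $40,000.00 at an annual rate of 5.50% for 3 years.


Simple interest formula: I = P × r × t
I = $40,000.00 × 0.055 × 3
I = $6,600.00

I = P × r × t = $6,600.00


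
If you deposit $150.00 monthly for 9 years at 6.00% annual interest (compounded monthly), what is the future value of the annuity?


Future value of an ordinary annuity: FV = PMT × ((1 + r)^n − 1) / r
Monthly rate r = 0.06/12 = 0.005, n = 108
FV = $150.00 × ((1 + 0.06/12)^108 − 1) / (0.06/12)
FV = $150.00 × 142.7398998
FV = $21,410.98

FV = PMT × ((1+r)^n - 1)/r = $21,410.98


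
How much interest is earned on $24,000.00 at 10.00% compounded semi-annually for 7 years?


Compound interest earned = final amount − principal.
A = P(1 + r/n)^(nt) = $24,000.00 × (1 + 0.1/2)^(2 × 7) = $47,518.36
Interest = A − P = $47,518.36 − $24,000.00 = $23,518.36

Interest = A - P = $23,518.36


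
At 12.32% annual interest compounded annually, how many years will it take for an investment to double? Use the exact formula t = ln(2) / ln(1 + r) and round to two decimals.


Doubling condition: (1 + r)^t = 2
Take ln of both sides: t × ln(1 + r) = ln(2)
t = ln(2) / ln(1 + r)
t = 0.693147 / 0.116182
t = 5.97

t = ln(2) / ln(1 + r) = 5.97 years


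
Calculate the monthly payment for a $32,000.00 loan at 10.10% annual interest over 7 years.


Loan payment formula: PMT = PV × r / (1 − (1 + r)^(−n))
Monthly rate r = 0.101/12 ≈ 0.00841667, n = 84 months
Denominator: 1 − (1 + 0.101/12)^(−84) = 0.505417
PMT = $32,000.00 × (0.101/12) / 0.505417
PMT = $532.89 per month

PMT = PV × r / (1-(1+r)^(-n)) = $532.89/month


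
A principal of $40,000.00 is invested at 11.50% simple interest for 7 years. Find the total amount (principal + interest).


Total amount formula: A = P(1 + rt) = P + P·r·t
Interest: I = P × r × t = $40,000.00 × 0.115 × 7 = $32,200.00
A = P + I = $40,000.00 + $32,200.00 = $72,200.00

A = P + I = P(1 + rt) = $72,200.00


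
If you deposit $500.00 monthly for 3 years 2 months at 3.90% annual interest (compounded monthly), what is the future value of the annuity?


Future value of an ordinary annuity: FV = PMT × ((1 + r)^n − 1) / r
Monthly rate r = 0.039/12 = 0.00325, n = 38
FV = $500.00 × ((1 + 0.039/12)^38 − 1) / (0.039/12)
FV = $500.00 × 40.376446
FV = $20,188.22

FV = PMT × ((1+r)^n - 1)/r = $20,188.22


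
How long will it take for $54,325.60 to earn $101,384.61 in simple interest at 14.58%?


Rearrange the simple interest formula for t:
I = P × r × t  ⇒  t = I / (P × r)
t = $101,384.61 / ($54,325.60 × 0.1458)
t = 12.8

t = I/(P×r) = 12.8 years


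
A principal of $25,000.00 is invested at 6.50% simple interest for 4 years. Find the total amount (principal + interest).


Total amount formula: A = P(1 + rt) = P + P·r·t
Interest: I = P × r × t = $25,000.00 × 0.065 × 4 = $6,500.00
A = P + I = $25,000.00 + $6,500.00 = $31,500.00

A = P + I = P(1 + rt) = $31,500.00


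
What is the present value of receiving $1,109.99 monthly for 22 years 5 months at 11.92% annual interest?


Present value of an ordinary annuity: PV = PMT × (1 − (1 + r)^(−n)) / r
Monthly rate r = 0.1192/12 ≈ 0.00993333, n = 269
PV = $1,109.99 × (1 − (1 + 0.1192/12)^(−269)) / (0.1192/12)
PV = $1,109.99 × 93.621501
PV = $103,918.93

PV = PMT × (1-(1+r)^(-n))/r = $103,918.93


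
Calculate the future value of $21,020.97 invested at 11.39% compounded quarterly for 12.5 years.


Compound interest formula: A = P(1 + r/n)^(nt)
A = $21,020.97 × (1 + 0.1139/4)^(4 × 12.5)
Growth factor: (1 + 0.1139/4)^50 = 4.0708675
A = $21,020.97 × 4.0708675
A = $85,573.58

A = P(1 + r/n)^(nt) = $85,573.58


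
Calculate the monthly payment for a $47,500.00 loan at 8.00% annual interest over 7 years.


Loan payment formula: PMT = PV × r / (1 − (1 + r)^(−n))
Monthly rate r = 0.08/12 ≈ 0.00666667, n = 84 months
Denominator: 1 − (1 + 0.08/12)^(−84) = 0.427728
PMT = $47,500.00 × (0.08/12) / 0.427728
PMT = $740.35 per month

PMT = PV × r / (1-(1+r)^(-n)) = $740.35/month


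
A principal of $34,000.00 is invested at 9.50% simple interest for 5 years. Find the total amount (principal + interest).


Total amount formula: A = P(1 + rt) = P + P·r·t
Interest: I = P × r × t = $34,000.00 × 0.095 × 5 = $16,150.00
A = P + I = $34,000.00 + $16,150.00 = $50,150.00

A = P + I = P(1 + rt) = $50,150.00


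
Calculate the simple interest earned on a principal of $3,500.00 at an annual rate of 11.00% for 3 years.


Simple interest formula: I = P × r × t
I = $3,500.00 × 0.11 × 3
I = $1,155.00

I = P × r × t = $1,155.00


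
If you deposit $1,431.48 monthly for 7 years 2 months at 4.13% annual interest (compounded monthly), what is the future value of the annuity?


Future value of an ordinary annuity: FV = PMT × ((1 + r)^n − 1) / r
Monthly rate r = 0.0413/12 ≈ 0.00344167, n = 86
FV = $1,431.48 × ((1 + 0.0413/12)^86 − 1) / (0.0413/12)
FV = $1,431.48 × 99.883209
FV = $142,980.82

FV = PMT × ((1+r)^n - 1)/r = $142,980.82


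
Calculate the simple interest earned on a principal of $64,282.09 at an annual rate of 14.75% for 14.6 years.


Simple interest formula: I = P × r × t
I = $64,282.09 × 0.1475 × 14.6
I = $138,431.48

I = P × r × t = $138,431.48


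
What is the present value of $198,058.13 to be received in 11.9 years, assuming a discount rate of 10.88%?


Present value formula: PV = FV / (1 + r)^t
PV = $198,058.13 / (1 + 0.1088)^11.9
PV = $198,058.13 / 3.417852
PV = $57,948.13

PV = FV / (1 + r)^t = $57,948.13


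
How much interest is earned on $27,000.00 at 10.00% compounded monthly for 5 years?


Compound interest earned = final amount − principal.
A = P(1 + r/n)^(nt) = $27,000.00 × (1 + 0.1/12)^(12 × 5) = $44,423.34
Interest = A − P = $44,423.34 − $27,000.00 = $17,423.34

Interest = A - P = $17,423.34


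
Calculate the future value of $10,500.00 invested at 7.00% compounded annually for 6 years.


Compound interest formula: A = P(1 + r/n)^(nt)
A = $10,500.00 × (1 + 0.07/1)^(1 × 6)
Growth factor: (1 + 0.07/1)^6 = 1.5007304
A = $10,500.00 × 1.5007304
A = $15,757.67

A = P(1 + r/n)^(nt) = $15,757.67


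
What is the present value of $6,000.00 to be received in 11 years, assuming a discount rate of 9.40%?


Present value formula: PV = FV / (1 + r)^t
PV = $6,000.00 / (1 + 0.094)^11
PV = $6,000.00 / 2.686523
PV = $2,233.37

PV = FV / (1 + r)^t = $2,233.37


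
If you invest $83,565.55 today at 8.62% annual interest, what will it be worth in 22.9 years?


Future value formula: FV = PV × (1 + r)^t
FV = $83,565.55 × (1 + 0.0862)^22.9
FV = $83,565.55 × 6.64254316
FV = $555,087.77

FV = PV × (1 + r)^t = $555,087.77


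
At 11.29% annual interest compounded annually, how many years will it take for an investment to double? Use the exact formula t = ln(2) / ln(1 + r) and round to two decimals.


Doubling condition: (1 + r)^t = 2
Take ln of both sides: t × ln(1 + r) = ln(2)
t = ln(2) / ln(1 + r)
t = 0.693147 / 0.106969
t = 6.48

t = ln(2) / ln(1 + r) = 6.48 years


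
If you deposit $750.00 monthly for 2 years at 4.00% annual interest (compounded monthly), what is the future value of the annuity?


Future value of an ordinary annuity: FV = PMT × ((1 + r)^n − 1) / r
Monthly rate r = 0.04/12 ≈ 0.00333333, n = 24
FV = $750.00 × ((1 + 0.04/12)^24 − 1) / (0.04/12)
FV = $750.00 × 24.942888
FV = $18,707.17

FV = PMT × ((1+r)^n - 1)/r = $18,707.17


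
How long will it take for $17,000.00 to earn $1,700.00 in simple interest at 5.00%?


Rearrange the simple interest formula for t:
I = P × r × t  ⇒  t = I / (P × r)
t = $1,700.00 / ($17,000.00 × 0.05)
t = 2

t = I/(P×r) = 2 years


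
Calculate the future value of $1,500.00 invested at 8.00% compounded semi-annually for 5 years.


Compound interest formula: A = P(1 + r/n)^(nt)
A = $1,500.00 × (1 + 0.08/2)^(2 × 5)
Growth factor: (1 + 0.08/2)^10 = 1.480244
A = $1,500.00 × 1.480244
A = $2,220.37

A = P(1 + r/n)^(nt) = $2,220.37


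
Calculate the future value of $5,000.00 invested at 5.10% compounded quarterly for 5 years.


Compound interest formula: A = P(1 + r/n)^(nt)
A = $5,000.00 × (1 + 0.051/4)^(4 × 5)
Growth factor: (1 + 0.051/4)^20 = 1.2883832
A = $5,000.00 × 1.2883832
A = $6,441.92

A = P(1 + r/n)^(nt) = $6,441.92


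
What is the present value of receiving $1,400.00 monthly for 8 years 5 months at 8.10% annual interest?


Present value of an ordinary annuity: PV = PMT × (1 − (1 + r)^(−n)) / r
Monthly rate r = 0.081/12 = 0.00675, n = 101
PV = $1,400.00 × (1 − (1 + 0.081/12)^(−101)) / (0.081/12)
PV = $1,400.00 × 73.053193
PV = $102,274.47

PV = PMT × (1-(1+r)^(-n))/r = $102,274.47


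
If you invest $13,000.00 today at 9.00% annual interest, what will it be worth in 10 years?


Future value formula: FV = PV × (1 + r)^t
FV = $13,000.00 × (1 + 0.09)^10
FV = $13,000.00 × 2.367364
FV = $30,775.73

FV = PV × (1 + r)^t = $30,775.73


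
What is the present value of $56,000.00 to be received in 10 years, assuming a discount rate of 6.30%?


Present value formula: PV = FV / (1 + r)^t
PV = $56,000.00 / (1 + 0.063)^10
PV = $56,000.00 / 1.842182
PV = $30,398.73

PV = FV / (1 + r)^t = $30,398.73


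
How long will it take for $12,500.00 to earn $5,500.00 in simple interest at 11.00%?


Rearrange the simple interest formula for t:
I = P × r × t  ⇒  t = I / (P × r)
t = $5,500.00 / ($12,500.00 × 0.11)
t = 4

t = I/(P×r) = 4 years


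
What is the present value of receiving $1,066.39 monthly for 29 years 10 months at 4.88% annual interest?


Present value of an ordinary annuity: PV = PMT × (1 − (1 + r)^(−n)) / r
Monthly rate r = 0.0488/12 ≈ 0.00406667, n = 358
PV = $1,066.39 × (1 − (1 + 0.0488/12)^(−358)) / (0.0488/12)
PV = $1,066.39 × 188.388283
PV = $200,895.38

PV = PMT × (1-(1+r)^(-n))/r = $200,895.38


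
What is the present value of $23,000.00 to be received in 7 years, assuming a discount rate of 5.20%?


Present value formula: PV = FV / (1 + r)^t
PV = $23,000.00 / (1 + 0.052)^7
PV = $23,000.00 / 1.425969
PV = $16,129.38

PV = FV / (1 + r)^t = $16,129.38


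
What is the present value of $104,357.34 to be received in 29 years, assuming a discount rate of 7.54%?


Present value formula: PV = FV / (1 + r)^t
PV = $104,357.34 / (1 + 0.0754)^29
PV = $104,357.34 / 8.232485
PV = $12,676.29

PV = FV / (1 + r)^t = $12,676.29


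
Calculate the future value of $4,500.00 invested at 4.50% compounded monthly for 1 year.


Compound interest formula: A = P(1 + r/n)^(nt)
A = $4,500.00 × (1 + 0.045/12)^(12 × 1)
Growth factor: (1 + 0.045/12)^12 = 1.045940
A = $4,500.00 × 1.045940
A = $4,706.73

A = P(1 + r/n)^(nt) = $4,706.73


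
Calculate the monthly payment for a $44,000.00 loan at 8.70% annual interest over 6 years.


Loan payment formula: PMT = PV × r / (1 − (1 + r)^(−n))
Monthly rate r = 0.087/12 = 0.00725, n = 72 months
Denominator: 1 − (1 + 0.087/12)^(−72) = 0.405549
PMT = $44,000.00 × (0.087/12) / 0.405549
PMT = $786.59 per month

PMT = PV × r / (1-(1+r)^(-n)) = $786.59/month


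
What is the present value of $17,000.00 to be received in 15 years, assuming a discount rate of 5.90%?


Present value formula: PV = FV / (1 + r)^t
PV = $17,000.00 / (1 + 0.059)^15
PV = $17,000.00 / 2.362868
PV = $7,194.65

PV = FV / (1 + r)^t = $7,194.65


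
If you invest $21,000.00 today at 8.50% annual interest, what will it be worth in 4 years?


Future value formula: FV = PV × (1 + r)^t
FV = $21,000.00 × (1 + 0.085)^4
FV = $21,000.00 × 1.3858587
FV = $29,103.03

FV = PV × (1 + r)^t = $29,103.03


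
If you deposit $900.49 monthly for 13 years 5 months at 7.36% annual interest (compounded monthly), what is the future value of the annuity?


Future value of an ordinary annuity: FV = PMT × ((1 + r)^n − 1) / r
Monthly rate r = 0.0736/12 ≈ 0.00613333, n = 161
FV = $900.49 × ((1 + 0.0736/12)^161 − 1) / (0.0736/12)
FV = $900.49 × 273.316554
FV = $246,118.82

FV = PMT × ((1+r)^n - 1)/r = $246,118.82


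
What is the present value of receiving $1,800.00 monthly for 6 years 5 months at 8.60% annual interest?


Present value of an ordinary annuity: PV = PMT × (1 − (1 + r)^(−n)) / r
Monthly rate r = 0.086/12 ≈ 0.00716667, n = 77
PV = $1,800.00 × (1 − (1 + 0.086/12)^(−77)) / (0.086/12)
PV = $1,800.00 × 59.019417
PV = $106,234.95

PV = PMT × (1-(1+r)^(-n))/r = $106,234.95


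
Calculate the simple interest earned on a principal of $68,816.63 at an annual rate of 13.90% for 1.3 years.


Simple interest formula: I = P × r × t
I = $68,816.63 × 0.139 × 1.3
I = $12,435.17

I = P × r × t = $12,435.17


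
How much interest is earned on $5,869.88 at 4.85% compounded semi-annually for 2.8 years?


Compound interest earned = final amount − principal.
A = P(1 + r/n)^(nt) = $5,869.88 × (1 + 0.0485/2)^(2 × 2.8) = $6,712.78
Interest = A − P = $6,712.78 − $5,869.88 = $842.90

Interest = A - P = $842.90


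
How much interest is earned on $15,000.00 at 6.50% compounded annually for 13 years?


Compound interest earned = final amount − principal.
A = P(1 + r/n)^(nt) = $15,000.00 × (1 + 0.065/1)^(1 × 13) = $34,012.31
Interest = A − P = $34,012.31 − $15,000.00 = $19,012.31

Interest = A - P = $19,012.31


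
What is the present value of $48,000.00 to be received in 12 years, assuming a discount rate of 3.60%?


Present value formula: PV = FV / (1 + r)^t
PV = $48,000.00 / (1 + 0.036)^12
PV = $48,000.00 / 1.528682
PV = $31,399.60

PV = FV / (1 + r)^t = $31,399.60


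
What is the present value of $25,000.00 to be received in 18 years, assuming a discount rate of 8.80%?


Present value formula: PV = FV / (1 + r)^t
PV = $25,000.00 / (1 + 0.088)^18
PV = $25,000.00 / 4.563732
PV = $5,477.97

PV = FV / (1 + r)^t = $5,477.97


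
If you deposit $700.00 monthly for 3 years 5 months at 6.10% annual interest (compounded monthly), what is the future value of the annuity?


Future value of an ordinary annuity: FV = PMT × ((1 + r)^n − 1) / r
Monthly rate r = 0.061/12 ≈ 0.00508333, n = 41
FV = $700.00 × ((1 + 0.061/12)^41 − 1) / (0.061/12)
FV = $700.00 × 45.457609
FV = $31,820.33

FV = PMT × ((1+r)^n - 1)/r = $31,820.33


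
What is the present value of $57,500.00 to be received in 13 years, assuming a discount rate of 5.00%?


Present value formula: PV = FV / (1 + r)^t
PV = $57,500.00 / (1 + 0.05)^13
PV = $57,500.00 / 1.885649
PV = $30,493.48

PV = FV / (1 + r)^t = $30,493.48


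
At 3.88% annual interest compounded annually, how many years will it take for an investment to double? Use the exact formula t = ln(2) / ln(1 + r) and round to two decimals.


Doubling condition: (1 + r)^t = 2
Take ln of both sides: t × ln(1 + r) = ln(2)
t = ln(2) / ln(1 + r)
t = 0.693147 / 0.038066
t = 18.21

t = ln(2) / ln(1 + r) = 18.21 years


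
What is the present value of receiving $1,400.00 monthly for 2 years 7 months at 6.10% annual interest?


Present value of an ordinary annuity: PV = PMT × (1 − (1 + r)^(−n)) / r
Monthly rate r = 0.061/12 ≈ 0.00508333, n = 31
PV = $1,400.00 × (1 − (1 + 0.061/12)^(−31)) / (0.061/12)
PV = $1,400.00 × 28.613770
PV = $40,059.28

PV = PMT × (1-(1+r)^(-n))/r = $40,059.28


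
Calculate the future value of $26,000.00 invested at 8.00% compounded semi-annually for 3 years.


Compound interest formula: A = P(1 + r/n)^(nt)
A = $26,000.00 × (1 + 0.08/2)^(2 × 3)
Growth factor: (1 + 0.08/2)^6 = 1.265319
A = $26,000.00 × 1.265319
A = $32,898.29

A = P(1 + r/n)^(nt) = $32,898.29


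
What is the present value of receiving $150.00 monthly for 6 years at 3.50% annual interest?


Present value of an ordinary annuity: PV = PMT × (1 − (1 + r)^(−n)) / r
Monthly rate r = 0.035/12 ≈ 0.00291667, n = 72
PV = $150.00 × (1 − (1 + 0.035/12)^(−72)) / (0.035/12)
PV = $150.00 × 64.857585
PV = $9,728.64

PV = PMT × (1-(1+r)^(-n))/r = $9,728.64


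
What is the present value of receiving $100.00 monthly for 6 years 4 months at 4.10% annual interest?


Present value of an ordinary annuity: PV = PMT × (1 − (1 + r)^(−n)) / r
Monthly rate r = 0.041/12 ≈ 0.00341667, n = 76
PV = $100.00 × (1 − (1 + 0.041/12)^(−76)) / (0.041/12)
PV = $100.00 × 66.834119
PV = $6,683.41

PV = PMT × (1-(1+r)^(-n))/r = $6,683.41


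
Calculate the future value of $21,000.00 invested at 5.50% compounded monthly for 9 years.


Compound interest formula: A = P(1 + r/n)^(nt)
A = $21,000.00 × (1 + 0.055/12)^(12 × 9)
Growth factor: (1 + 0.055/12)^108 = 1.638644
A = $21,000.00 × 1.638644
A = $34,411.52

A = P(1 + r/n)^(nt) = $34,411.52


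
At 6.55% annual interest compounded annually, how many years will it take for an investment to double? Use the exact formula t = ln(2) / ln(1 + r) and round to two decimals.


Doubling condition: (1 + r)^t = 2
Take ln of both sides: t × ln(1 + r) = ln(2)
t = ln(2) / ln(1 + r)
t = 0.693147 / 0.063444
t = 10.93

t = ln(2) / ln(1 + r) = 10.93 years


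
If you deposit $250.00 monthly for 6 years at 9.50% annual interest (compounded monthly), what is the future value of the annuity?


Future value of an ordinary annuity: FV = PMT × ((1 + r)^n − 1) / r
Monthly rate r = 0.095/12 ≈ 0.00791667, n = 72
FV = $250.00 × ((1 + 0.095/12)^72 − 1) / (0.095/12)
FV = $250.00 × 96.543509
FV = $24,135.88

FV = PMT × ((1+r)^n - 1)/r = $24,135.88


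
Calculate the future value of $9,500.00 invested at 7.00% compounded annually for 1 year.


Compound interest formula: A = P(1 + r/n)^(nt)
A = $9,500.00 × (1 + 0.07/1)^(1 × 1)
Growth factor: (1 + 0.07/1)^1 = 1.070000
A = $9,500.00 × 1.070000
A = $10,165.00

A = P(1 + r/n)^(nt) = $10,165.00


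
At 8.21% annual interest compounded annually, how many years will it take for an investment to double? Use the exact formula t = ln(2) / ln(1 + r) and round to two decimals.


Doubling condition: (1 + r)^t = 2
Take ln of both sides: t × ln(1 + r) = ln(2)
t = ln(2) / ln(1 + r)
t = 0.693147 / 0.078904
t = 8.78

t = ln(2) / ln(1 + r) = 8.78 years


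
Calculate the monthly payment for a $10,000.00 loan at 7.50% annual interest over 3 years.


Loan payment formula: PMT = PV × r / (1 − (1 + r)^(−n))
Monthly rate r = 0.075/12 = 0.00625, n = 36 months
Denominator: 1 − (1 + 0.075/12)^(−36) = 0.200924
PMT = $10,000.00 × (0.075/12) / 0.200924
PMT = $311.06 per month

PMT = PV × r / (1-(1+r)^(-n)) = $311.06/month


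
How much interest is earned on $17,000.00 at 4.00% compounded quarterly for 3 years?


Compound interest earned = final amount − principal.
A = P(1 + r/n)^(nt) = $17,000.00 × (1 + 0.04/4)^(4 × 3) = $19,156.03
Interest = A − P = $19,156.03 − $17,000.00 = $2,156.03

Interest = A - P = $2,156.03


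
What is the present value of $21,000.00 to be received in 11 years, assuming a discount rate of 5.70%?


Present value formula: PV = FV / (1 + r)^t
PV = $21,000.00 / (1 + 0.057)^11
PV = $21,000.00 / 1.840030
PV = $11,412.86

PV = FV / (1 + r)^t = $11,412.86


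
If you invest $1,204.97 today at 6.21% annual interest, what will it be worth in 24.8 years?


Future value formula: FV = PV × (1 + r)^t
FV = $1,204.97 × (1 + 0.0621)^24.8
FV = $1,204.97 × 4.455558
FV = $5,368.81

FV = PV × (1 + r)^t = $5,368.81


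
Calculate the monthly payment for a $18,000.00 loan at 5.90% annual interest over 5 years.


Loan payment formula: PMT = PV × r / (1 − (1 + r)^(−n))
Monthly rate r = 0.059/12 ≈ 0.00491667, n = 60 months
Denominator: 1 − (1 + 0.059/12)^(−60) = 0.254930
PMT = $18,000.00 × (0.059/12) / 0.254930
PMT = $347.15 per month

PMT = PV × r / (1-(1+r)^(-n)) = $347.15/month
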